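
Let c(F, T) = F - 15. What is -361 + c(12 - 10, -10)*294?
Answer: -4183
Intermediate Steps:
c(F, T) = -15 + F
-361 + c(12 - 10, -10)*294 = -361 + (-15 + (12 - 10))*294 = -361 + (-15 + 2)*294 = -361 - 13*294 = -361 - 3822 = -4183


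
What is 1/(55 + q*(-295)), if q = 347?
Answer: -1/102310 ≈ -9.7742e-6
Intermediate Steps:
1/(55 + q*(-295)) = 1/(55 + 347*(-295)) = 1/(55 - 102365) = 1/(-102310) = -1/102310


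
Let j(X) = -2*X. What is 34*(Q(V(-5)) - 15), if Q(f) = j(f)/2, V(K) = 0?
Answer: -510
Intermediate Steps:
Q(f) = -f (Q(f) = -2*f/2 = -2*f*(1/2) = -f)
34*(Q(V(-5)) - 15) = 34*(-1*0 - 15) = 34*(0 - 15) = 34*(-15) = -510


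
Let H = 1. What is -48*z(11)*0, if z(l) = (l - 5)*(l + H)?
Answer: 0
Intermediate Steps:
z(l) = (1 + l)*(-5 + l) (z(l) = (l - 5)*(l + 1) = (-5 + l)*(1 + l) = (1 + l)*(-5 + l))
-48*z(11)*0 = -48*(-5 + 11² - 4*11)*0 = -48*(-5 + 121 - 44)*0 = -48*72*0 = -3456*0 = 0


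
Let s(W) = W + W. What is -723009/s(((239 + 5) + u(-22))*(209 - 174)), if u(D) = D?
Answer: -34429/740 ≈ -46.526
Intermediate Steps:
s(W) = 2*W
-723009/s(((239 + 5) + u(-22))*(209 - 174)) = -723009*1/(2*(209 - 174)*((239 + 5) - 22)) = -723009*1/(70*(244 - 22)) = -723009/(2*(222*35)) = -723009/(2*7770) = -723009/15540 = -723009*1/15540 = -34429/740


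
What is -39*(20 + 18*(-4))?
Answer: 2028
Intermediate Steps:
-39*(20 + 18*(-4)) = -39*(20 - 72) = -39*(-52) = 2028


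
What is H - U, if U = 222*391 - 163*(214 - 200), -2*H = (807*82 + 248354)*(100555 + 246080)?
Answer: -54513291160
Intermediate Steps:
H = -54513206640 (H = -(807*82 + 248354)*(100555 + 246080)/2 = -(66174 + 248354)*346635/2 = -157264*346635 = -1/2*109026413280 = -54513206640)
U = 84520 (U = 86802 - 163*14 = 86802 - 1*2282 = 86802 - 2282 = 84520)
H - U = -54513206640 - 1*84520 = -54513206640 - 84520 = -54513291160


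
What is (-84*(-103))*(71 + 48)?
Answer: 1029588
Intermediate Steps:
(-84*(-103))*(71 + 48) = 8652*119 = 1029588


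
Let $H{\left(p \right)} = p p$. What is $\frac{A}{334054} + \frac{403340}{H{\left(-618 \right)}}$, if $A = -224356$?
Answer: $\frac{6131299927}{15947904987} \approx 0.38446$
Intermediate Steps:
$H{\left(p \right)} = p^{2}$
$\frac{A}{334054} + \frac{403340}{H{\left(-618 \right)}} = - \frac{224356}{334054} + \frac{403340}{\left(-618\right)^{2}} = \left(-224356\right) \frac{1}{334054} + \frac{403340}{381924} = - \frac{112178}{167027} + 403340 \cdot \frac{1}{381924} = - \frac{112178}{167027} + \frac{100835}{95481} = \frac{6131299927}{15947904987}$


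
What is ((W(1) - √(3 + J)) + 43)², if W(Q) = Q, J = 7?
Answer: (44 - √10)² ≈ 1667.7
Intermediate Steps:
((W(1) - √(3 + J)) + 43)² = ((1 - √(3 + 7)) + 43)² = ((1 - √10) + 43)² = (44 - √10)²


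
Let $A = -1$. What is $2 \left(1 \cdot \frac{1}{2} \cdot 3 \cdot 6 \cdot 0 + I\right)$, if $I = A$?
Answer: $-2$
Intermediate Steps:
$I = -1$
$2 \left(1 \cdot \frac{1}{2} \cdot 3 \cdot 6 \cdot 0 + I\right) = 2 \left(1 \cdot \frac{1}{2} \cdot 3 \cdot 6 \cdot 0 - 1\right) = 2 \left(1 \cdot \frac{1}{2} \cdot 18 \cdot 0 - 1\right) = 2 \left(\frac{1}{2} \cdot 18 \cdot 0 - 1\right) = 2 \left(9 \cdot 0 - 1\right) = 2 \left(0 - 1\right) = 2 \left(-1\right) = -2$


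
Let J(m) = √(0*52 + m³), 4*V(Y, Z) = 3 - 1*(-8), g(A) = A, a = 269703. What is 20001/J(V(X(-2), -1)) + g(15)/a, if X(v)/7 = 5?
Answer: 5/89901 + 160008*√11/121 ≈ 4385.8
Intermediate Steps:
X(v) = 35 (X(v) = 7*5 = 35)
V(Y, Z) = 11/4 (V(Y, Z) = (3 - 1*(-8))/4 = (3 + 8)/4 = (¼)*11 = 11/4)
J(m) = √(m³) (J(m) = √(0 + m³) = √(m³))
20001/J(V(X(-2), -1)) + g(15)/a = 20001/(√((11/4)³)) + 15/269703 = 20001/(√(1331/64)) + 15*(1/269703) = 20001/((11*√11/8)) + 5/89901 = 20001*(8*√11/121) + 5/89901 = 160008*√11/121 + 5/89901 = 5/89901 + 160008*√11/121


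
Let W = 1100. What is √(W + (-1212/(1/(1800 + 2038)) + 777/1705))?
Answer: I*√13519281231115/1705 ≈ 2156.5*I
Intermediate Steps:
√(W + (-1212/(1/(1800 + 2038)) + 777/1705)) = √(1100 + (-1212/(1/(1800 + 2038)) + 777/1705)) = √(1100 + (-1212/(1/3838) + 777*(1/1705))) = √(1100 + (-1212/1/3838 + 777/1705)) = √(1100 + (-1212*3838 + 777/1705)) = √(1100 + (-4651656 + 777/1705)) = √(1100 - 7931072703/1705) = √(-7929197203/1705) = I*√13519281231115/1705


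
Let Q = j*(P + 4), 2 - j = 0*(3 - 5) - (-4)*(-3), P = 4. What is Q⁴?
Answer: 157351936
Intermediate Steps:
j = 14 (j = 2 - (0*(3 - 5) - (-4)*(-3)) = 2 - (0*(-2) - 2*6) = 2 - (0 - 12) = 2 - 1*(-12) = 2 + 12 = 14)
Q = 112 (Q = 14*(4 + 4) = 14*8 = 112)
Q⁴ = 112⁴ = 157351936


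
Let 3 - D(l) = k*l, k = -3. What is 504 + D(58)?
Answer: 681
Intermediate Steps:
D(l) = 3 + 3*l (D(l) = 3 - (-3)*l = 3 + 3*l)
504 + D(58) = 504 + (3 + 3*58) = 504 + (3 + 174) = 504 + 177 = 681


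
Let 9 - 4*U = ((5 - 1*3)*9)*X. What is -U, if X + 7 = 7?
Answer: -9/4 ≈ -2.2500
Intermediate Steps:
X = 0 (X = -7 + 7 = 0)
U = 9/4 (U = 9/4 - (5 - 1*3)*9*0/4 = 9/4 - (5 - 3)*9*0/4 = 9/4 - 2*9*0/4 = 9/4 - 9*0/2 = 9/4 - 1/4*0 = 9/4 + 0 = 9/4 ≈ 2.2500)
-U = -1*9/4 = -9/4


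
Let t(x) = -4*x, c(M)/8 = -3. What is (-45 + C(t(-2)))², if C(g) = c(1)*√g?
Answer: 6633 + 4320*√2 ≈ 12742.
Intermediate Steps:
c(M) = -24 (c(M) = 8*(-3) = -24)
C(g) = -24*√g
(-45 + C(t(-2)))² = (-45 - 24*2*√2)² = (-45 - 48*√2)²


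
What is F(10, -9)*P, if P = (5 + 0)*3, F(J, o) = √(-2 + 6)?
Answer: 30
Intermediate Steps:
F(J, o) = 2 (F(J, o) = √4 = 2)
P = 15 (P = 5*3 = 15)
F(10, -9)*P = 2*15 = 30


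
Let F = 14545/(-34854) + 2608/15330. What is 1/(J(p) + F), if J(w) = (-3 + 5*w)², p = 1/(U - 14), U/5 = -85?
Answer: 17162184710370/151392412274717 ≈ 0.11336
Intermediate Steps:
U = -425 (U = 5*(-85) = -425)
F = -22012603/89051970 (F = 14545*(-1/34854) + 2608*(1/15330) = -14545/34854 + 1304/7665 = -22012603/89051970 ≈ -0.24719)
p = -1/439 (p = 1/(-425 - 14) = 1/(-439) = -1/439 ≈ -0.0022779)
1/(J(p) + F) = 1/((-3 + 5*(-1/439))² - 22012603/89051970) = 1/((-3 - 5/439)² - 22012603/89051970) = 1/((-1322/439)² - 22012603/89051970) = 1/(1747684/192721 - 22012603/89051970) = 1/(151392412274717/17162184710370) = 17162184710370/151392412274717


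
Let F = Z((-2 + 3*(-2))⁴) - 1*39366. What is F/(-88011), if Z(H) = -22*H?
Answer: 129478/88011 ≈ 1.4712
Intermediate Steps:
Z(H) = -22*H
F = -129478 (F = -22*(-2 + 3*(-2))⁴ - 1*39366 = -22*(-2 - 6)⁴ - 39366 = -22*(-8)⁴ - 39366 = -22*4096 - 39366 = -90112 - 39366 = -129478)
F/(-88011) = -129478/(-88011) = -129478*(-1/88011) = 129478/88011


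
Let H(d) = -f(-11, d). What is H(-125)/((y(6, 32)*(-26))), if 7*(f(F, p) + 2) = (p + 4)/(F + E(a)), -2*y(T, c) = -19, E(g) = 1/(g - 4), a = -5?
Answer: -311/172900 ≈ -0.0017987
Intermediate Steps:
E(g) = 1/(-4 + g)
y(T, c) = 19/2 (y(T, c) = -1/2*(-19) = 19/2)
f(F, p) = -2 + (4 + p)/(7*(-1/9 + F)) (f(F, p) = -2 + ((p + 4)/(F + 1/(-4 - 5)))/7 = -2 + ((4 + p)/(F + 1/(-9)))/7 = -2 + ((4 + p)/(F - 1/9))/7 = -2 + ((4 + p)/(-1/9 + F))/7 = -2 + (4 + p)/(7*(-1/9 + F)))
H(d) = 359/175 + 9*d/700 (H(d) = -(50 - 126*(-11) + 9*d)/(7*(-1 + 9*(-11))) = -(50 + 1386 + 9*d)/(7*(-1 - 99)) = -(1436 + 9*d)/(7*(-100)) = -(-1)*(1436 + 9*d)/(7*100) = -(-359/175 - 9*d/700) = 359/175 + 9*d/700)
H(-125)/((y(6, 32)*(-26))) = (359/175 + (9/700)*(-125))/(((19/2)*(-26))) = (359/175 - 45/28)/(-247) = (311/700)*(-1/247) = -311/172900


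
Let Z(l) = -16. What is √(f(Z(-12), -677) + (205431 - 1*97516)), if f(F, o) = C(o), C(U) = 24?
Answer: 19*√299 ≈ 328.54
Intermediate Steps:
f(F, o) = 24
√(f(Z(-12), -677) + (205431 - 1*97516)) = √(24 + (205431 - 1*97516)) = √(24 + (205431 - 97516)) = √(24 + 107915) = √107939 = 19*√299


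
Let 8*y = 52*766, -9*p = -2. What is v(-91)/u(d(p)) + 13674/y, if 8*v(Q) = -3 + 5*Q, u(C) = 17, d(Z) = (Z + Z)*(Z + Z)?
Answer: -210359/338572 ≈ -0.62131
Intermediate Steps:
p = 2/9 (p = -⅑*(-2) = 2/9 ≈ 0.22222)
y = 4979 (y = (52*766)/8 = (⅛)*39832 = 4979)
d(Z) = 4*Z² (d(Z) = (2*Z)*(2*Z) = 4*Z²)
v(Q) = -3/8 + 5*Q/8 (v(Q) = (-3 + 5*Q)/8 = -3/8 + 5*Q/8)
v(-91)/u(d(p)) + 13674/y = (-3/8 + (5/8)*(-91))/17 + 13674/4979 = (-3/8 - 455/8)*(1/17) + 13674*(1/4979) = -229/4*1/17 + 13674/4979 = -229/68 + 13674/4979 = -210359/338572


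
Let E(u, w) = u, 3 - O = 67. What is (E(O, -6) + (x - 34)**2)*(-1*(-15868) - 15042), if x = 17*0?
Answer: 901992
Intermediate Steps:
O = -64 (O = 3 - 1*67 = 3 - 67 = -64)
x = 0
(E(O, -6) + (x - 34)**2)*(-1*(-15868) - 15042) = (-64 + (0 - 34)**2)*(-1*(-15868) - 15042) = (-64 + (-34)**2)*(15868 - 15042) = (-64 + 1156)*826 = 1092*826 = 901992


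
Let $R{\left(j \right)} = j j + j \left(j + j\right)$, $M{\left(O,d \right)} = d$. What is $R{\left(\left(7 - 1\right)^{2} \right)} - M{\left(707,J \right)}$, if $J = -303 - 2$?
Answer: $4193$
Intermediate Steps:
$J = -305$ ($J = -303 - 2 = -305$)
$R{\left(j \right)} = 3 j^{2}$ ($R{\left(j \right)} = j^{2} + j 2 j = j^{2} + 2 j^{2} = 3 j^{2}$)
$R{\left(\left(7 - 1\right)^{2} \right)} - M{\left(707,J \right)} = 3 \left(\left(7 - 1\right)^{2}\right)^{2} - -305 = 3 \left(6^{2}\right)^{2} + 305 = 3 \cdot 36^{2} + 305 = 3 \cdot 1296 + 305 = 3888 + 305 = 4193$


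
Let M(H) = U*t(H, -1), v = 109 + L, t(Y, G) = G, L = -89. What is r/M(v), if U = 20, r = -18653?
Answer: 18653/20 ≈ 932.65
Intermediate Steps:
v = 20 (v = 109 - 89 = 20)
M(H) = -20 (M(H) = 20*(-1) = -20)
r/M(v) = -18653/(-20) = -18653*(-1/20) = 18653/20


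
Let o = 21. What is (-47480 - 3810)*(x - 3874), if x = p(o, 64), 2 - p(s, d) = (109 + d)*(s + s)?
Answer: 571268020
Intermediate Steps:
p(s, d) = 2 - 2*s*(109 + d) (p(s, d) = 2 - (109 + d)*(s + s) = 2 - (109 + d)*2*s = 2 - 2*s*(109 + d))
x = -7264 (x = 2 - 218*21 - 2*64*21 = 2 - 4578 - 2688 = -7264)
(-47480 - 3810)*(x - 3874) = (-47480 - 3810)*(-7264 - 3874) = -51290*(-11138) = 571268020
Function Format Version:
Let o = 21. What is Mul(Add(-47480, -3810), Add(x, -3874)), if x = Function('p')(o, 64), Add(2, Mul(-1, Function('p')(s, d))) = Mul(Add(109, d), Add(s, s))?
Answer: 571268020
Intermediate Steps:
Function('p')(s, d) = Add(2, Mul(-2, s, Add(109, d))) (Function('p')(s, d) = Add(2, Mul(-1, Mul(Add(109, d), Add(s, s)))) = Add(2, Mul(-1, Mul(Add(109, d), Mul(2, s)))) = Add(2, Mul(-1, Mul(2, s, Add(109, d)))) = Add(2, Mul(-2, s, Add(109, d))))
x = -7264 (x = Add(2, Mul(-218, 21), Mul(-2, 64, 21)) = Add(2, -4578, -2688) = -7264)
Mul(Add(-47480, -3810), Add(x, -3874)) = Mul(Add(-47480, -3810), Add(-7264, -3874)) = Mul(-51290, -11138) = 571268020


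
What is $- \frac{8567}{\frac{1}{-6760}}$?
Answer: $57912920$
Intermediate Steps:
$- \frac{8567}{\frac{1}{-6760}} = - \frac{8567}{- \frac{1}{6760}} = \left(-8567\right) \left(-6760\right) = 57912920$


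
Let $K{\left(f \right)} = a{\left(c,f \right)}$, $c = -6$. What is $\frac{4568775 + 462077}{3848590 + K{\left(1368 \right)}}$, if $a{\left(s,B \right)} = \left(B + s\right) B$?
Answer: $\frac{2515426}{2855903} \approx 0.88078$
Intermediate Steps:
$a{\left(s,B \right)} = B \left(B + s\right)$
$K{\left(f \right)} = f \left(-6 + f\right)$ ($K{\left(f \right)} = f \left(f - 6\right) = f \left(-6 + f\right)$)
$\frac{4568775 + 462077}{3848590 + K{\left(1368 \right)}} = \frac{4568775 + 462077}{3848590 + 1368 \left(-6 + 1368\right)} = \frac{5030852}{3848590 + 1368 \cdot 1362} = \frac{5030852}{3848590 + 1863216} = \frac{5030852}{5711806} = 5030852 \cdot \frac{1}{5711806} = \frac{2515426}{2855903}$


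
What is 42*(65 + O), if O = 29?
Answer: 3948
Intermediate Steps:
42*(65 + O) = 42*(65 + 29) = 42*94 = 3948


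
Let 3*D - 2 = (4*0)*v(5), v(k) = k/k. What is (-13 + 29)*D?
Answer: 32/3 ≈ 10.667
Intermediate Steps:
v(k) = 1
D = ⅔ (D = ⅔ + ((4*0)*1)/3 = ⅔ + (0*1)/3 = ⅔ + (⅓)*0 = ⅔ + 0 = ⅔ ≈ 0.66667)
(-13 + 29)*D = (-13 + 29)*(⅔) = 16*(⅔) = 32/3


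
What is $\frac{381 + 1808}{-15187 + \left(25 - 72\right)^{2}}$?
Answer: $- \frac{2189}{12978} \approx -0.16867$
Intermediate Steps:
$\frac{381 + 1808}{-15187 + \left(25 - 72\right)^{2}} = \frac{2189}{-15187 + \left(-47\right)^{2}} = \frac{2189}{-15187 + 2209} = \frac{2189}{-12978} = 2189 \left(- \frac{1}{12978}\right) = - \frac{2189}{12978}$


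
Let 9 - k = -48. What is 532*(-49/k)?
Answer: -1372/3 ≈ -457.33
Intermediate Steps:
k = 57 (k = 9 - 1*(-48) = 9 + 48 = 57)
532*(-49/k) = 532*(-49/57) = -1372/3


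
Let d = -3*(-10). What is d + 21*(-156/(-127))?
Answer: 7086/127 ≈ 55.795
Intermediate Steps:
d = 30
d + 21*(-156/(-127)) = 30 + 21*(-156/(-127)) = 30 + 21*(-156*(-1/127)) = 30 + 21*(156/127) = 30 + 3276/127 = 7086/127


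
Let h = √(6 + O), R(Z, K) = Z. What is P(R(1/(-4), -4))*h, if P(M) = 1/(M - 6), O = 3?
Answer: -12/25 ≈ -0.48000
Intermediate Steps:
h = 3 (h = √(6 + 3) = √9 = 3)
P(M) = 1/(-6 + M)
P(R(1/(-4), -4))*h = 3/(-6 + 1/(-4)) = 3/(-6 - ¼) = 3/(-25/4) = -4/25*3 = -12/25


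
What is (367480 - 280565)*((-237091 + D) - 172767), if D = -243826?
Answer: -56814944860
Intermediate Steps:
(367480 - 280565)*((-237091 + D) - 172767) = (367480 - 280565)*((-237091 - 243826) - 172767) = 86915*(-480917 - 172767) = 86915*(-653684) = -56814944860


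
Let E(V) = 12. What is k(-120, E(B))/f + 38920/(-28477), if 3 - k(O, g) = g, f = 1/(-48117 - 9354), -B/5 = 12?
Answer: 14729376083/28477 ≈ 5.1724e+5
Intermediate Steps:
B = -60 (B = -5*12 = -60)
f = -1/57471 (f = 1/(-57471) = -1/57471 ≈ -1.7400e-5)
k(O, g) = 3 - g
k(-120, E(B))/f + 38920/(-28477) = (3 - 1*12)/(-1/57471) + 38920/(-28477) = (3 - 12)*(-57471) + 38920*(-1/28477) = -9*(-57471) - 38920/28477 = 517239 - 38920/28477 = 14729376083/28477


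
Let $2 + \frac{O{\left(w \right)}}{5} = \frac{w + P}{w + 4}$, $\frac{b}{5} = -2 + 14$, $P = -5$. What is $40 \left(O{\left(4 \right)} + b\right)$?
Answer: $1975$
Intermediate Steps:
$b = 60$ ($b = 5 \left(-2 + 14\right) = 5 \cdot 12 = 60$)
$O{\left(w \right)} = -10 + \frac{5 \left(-5 + w\right)}{4 + w}$ ($O{\left(w \right)} = -10 + 5 \frac{w - 5}{w + 4} = -10 + 5 \frac{-5 + w}{4 + w} = -10 + \frac{5 \left(-5 + w\right)}{4 + w}$)
$40 \left(O{\left(4 \right)} + b\right) = 40 \left(\frac{5 \left(-13 - 4\right)}{4 + 4} + 60\right) = 40 \left(\frac{5 \left(-13 - 4\right)}{8} + 60\right) = 40 \left(5 \cdot \frac{1}{8} \left(-17\right) + 60\right) = 40 \left(- \frac{85}{8} + 60\right) = 40 \cdot \frac{395}{8} = 1975$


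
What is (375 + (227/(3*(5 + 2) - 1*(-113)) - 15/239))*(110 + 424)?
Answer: 3220552131/16013 ≈ 2.0112e+5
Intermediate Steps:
(375 + (227/(3*(5 + 2) - 1*(-113)) - 15/239))*(110 + 424) = (375 + (227/(3*7 + 113) - 15*1/239))*534 = (375 + (227/(21 + 113) - 15/239))*534 = (375 + (227/134 - 15/239))*534 = (375 + 52243/32026)*534 = (12061993/32026)*534 = 3220552131/16013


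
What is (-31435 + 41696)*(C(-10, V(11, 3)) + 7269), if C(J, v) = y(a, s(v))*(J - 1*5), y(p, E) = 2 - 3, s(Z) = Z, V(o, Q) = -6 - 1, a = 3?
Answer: 74741124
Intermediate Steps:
V(o, Q) = -7
y(p, E) = -1
C(J, v) = 5 - J (C(J, v) = -(J - 1*5) = -(J - 5) = -(-5 + J) = 5 - J)
(-31435 + 41696)*(C(-10, V(11, 3)) + 7269) = (-31435 + 41696)*((5 - 1*(-10)) + 7269) = 10261*((5 + 10) + 7269) = 10261*(15 + 7269) = 10261*7284 = 74741124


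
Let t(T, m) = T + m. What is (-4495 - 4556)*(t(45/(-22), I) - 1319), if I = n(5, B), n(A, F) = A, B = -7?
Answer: 262053603/22 ≈ 1.1912e+7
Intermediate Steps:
I = 5
(-4495 - 4556)*(t(45/(-22), I) - 1319) = (-4495 - 4556)*((45/(-22) + 5) - 1319) = -9051*((45*(-1/22) + 5) - 1319) = -9051*((-45/22 + 5) - 1319) = -9051*(65/22 - 1319) = -9051*(-28953/22) = 262053603/22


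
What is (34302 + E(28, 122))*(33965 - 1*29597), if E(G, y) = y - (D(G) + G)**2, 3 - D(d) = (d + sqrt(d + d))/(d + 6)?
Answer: 42305621904/289 + 4481568*sqrt(14)/289 ≈ 1.4644e+8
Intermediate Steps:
D(d) = 3 - (d + sqrt(2)*sqrt(d))/(6 + d) (D(d) = 3 - (d + sqrt(d + d))/(d + 6) = 3 - (d + sqrt(2*d))/(6 + d) = 3 - (d + sqrt(2)*sqrt(d))/(6 + d))
E(G, y) = y - (G + (18 + 2*G - sqrt(2)*sqrt(G))/(6 + G))**2 (E(G, y) = y - ((18 + 2*G - sqrt(2)*sqrt(G))/(6 + G) + G)**2 = y - (G + (18 + 2*G - sqrt(2)*sqrt(G))/(6 + G))**2)
(34302 + E(28, 122))*(33965 - 1*29597) = (34302 + (122 - (18 + 28**2 + 8*28 - sqrt(2)*sqrt(28))**2/(6 + 28)**2))*(33965 - 1*29597) = (34302 + (122 - 1*(18 + 784 + 224 - sqrt(2)*2*sqrt(7))**2/34**2))*(33965 - 29597) = (34302 + (122 - 1*1/1156*(18 + 784 + 224 - 2*sqrt(14))**2))*4368 = (34302 + (122 - 1*1/1156*(1026 - 2*sqrt(14))**2))*4368 = (34302 + (122 - (1026 - 2*sqrt(14))**2/1156))*4368 = (34424 - (1026 - 2*sqrt(14))**2/1156)*4368 = 150364032 - 1092*(1026 - 2*sqrt(14))**2/289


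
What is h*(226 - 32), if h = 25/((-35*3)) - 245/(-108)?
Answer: 148895/378 ≈ 393.90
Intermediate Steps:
h = 1535/756 (h = 25/(-105) - 245*(-1/108) = 25*(-1/105) + 245/108 = -5/21 + 245/108 = 1535/756 ≈ 2.0304)
h*(226 - 32) = 1535*(226 - 32)/756 = (1535/756)*194 = 148895/378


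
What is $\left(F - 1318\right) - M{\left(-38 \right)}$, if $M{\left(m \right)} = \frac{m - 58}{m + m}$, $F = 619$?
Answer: $- \frac{13305}{19} \approx -700.26$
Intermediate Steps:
$M{\left(m \right)} = \frac{-58 + m}{2 m}$
$\left(F - 1318\right) - M{\left(-38 \right)} = \left(619 - 1318\right) - \frac{-58 - 38}{2 \left(-38\right)} = -699 - \frac{1}{2} \left(- \frac{1}{38}\right) \left(-96\right) = -699 - \frac{24}{19} = - \frac{13305}{19}$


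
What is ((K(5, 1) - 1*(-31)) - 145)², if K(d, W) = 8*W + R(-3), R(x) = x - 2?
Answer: 12321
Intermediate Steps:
R(x) = -2 + x
K(d, W) = -5 + 8*W (K(d, W) = 8*W + (-2 - 3) = 8*W - 5 = -5 + 8*W)
((K(5, 1) - 1*(-31)) - 145)² = (((-5 + 8*1) - 1*(-31)) - 145)² = (((-5 + 8) + 31) - 145)² = ((3 + 31) - 145)² = (34 - 145)² = (-111)² = 12321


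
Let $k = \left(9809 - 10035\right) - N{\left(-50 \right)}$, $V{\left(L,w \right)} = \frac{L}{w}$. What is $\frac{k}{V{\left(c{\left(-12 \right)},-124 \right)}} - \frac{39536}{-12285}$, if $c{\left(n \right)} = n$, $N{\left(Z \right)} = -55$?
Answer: $- \frac{3095437}{1755} \approx -1763.8$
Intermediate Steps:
$k = -171$ ($k = \left(9809 - 10035\right) - -55 = -226 + 55 = -171$)
$\frac{k}{V{\left(c{\left(-12 \right)},-124 \right)}} - \frac{39536}{-12285} = - \frac{171}{\left(-12\right) \frac{1}{-124}} - \frac{39536}{-12285} = - \frac{171}{\left(-12\right) \left(- \frac{1}{124}\right)} - - \frac{5648}{1755} = - \frac{171}{\frac{3}{31}} + \frac{5648}{1755} = \left(-171\right) \frac{31}{3} + \frac{5648}{1755} = -1767 + \frac{5648}{1755} = - \frac{3095437}{1755}$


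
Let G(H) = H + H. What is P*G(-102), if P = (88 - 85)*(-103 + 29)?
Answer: 45288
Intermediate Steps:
G(H) = 2*H
P = -222 (P = 3*(-74) = -222)
P*G(-102) = -444*(-102) = -222*(-204) = 45288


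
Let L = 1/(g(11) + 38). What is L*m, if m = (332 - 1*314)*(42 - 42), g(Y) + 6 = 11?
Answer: 0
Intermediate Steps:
g(Y) = 5 (g(Y) = -6 + 11 = 5)
L = 1/43 (L = 1/(5 + 38) = 1/43 ≈ 0.023256)
m = 0 (m = (332 - 314)*0 = 18*0 = 0)
L*m = (1/43)*0 = 0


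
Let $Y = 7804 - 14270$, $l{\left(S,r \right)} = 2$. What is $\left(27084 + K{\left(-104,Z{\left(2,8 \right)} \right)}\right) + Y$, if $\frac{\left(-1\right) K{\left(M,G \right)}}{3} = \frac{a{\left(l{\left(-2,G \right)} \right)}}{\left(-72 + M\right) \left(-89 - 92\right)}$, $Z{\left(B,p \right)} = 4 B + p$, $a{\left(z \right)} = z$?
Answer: $\frac{328403501}{15928} \approx 20618.0$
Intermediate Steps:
$Z{\left(B,p \right)} = p + 4 B$
$Y = -6466$
$K{\left(M,G \right)} = - \frac{6}{13032 - 181 M}$ ($K{\left(M,G \right)} = - 3 \frac{2}{\left(-72 + M\right) \left(-89 - 92\right)} = - 3 \frac{2}{\left(-72 + M\right) \left(-181\right)} = - 3 \frac{2}{13032 - 181 M} = - \frac{6}{13032 - 181 M}$)
$\left(27084 + K{\left(-104,Z{\left(2,8 \right)} \right)}\right) + Y = \left(27084 + \frac{6}{181 \left(-72 - 104\right)}\right) - 6466 = \left(27084 + \frac{6}{181 \left(-176\right)}\right) - 6466 = \left(27084 + \frac{6}{181} \left(- \frac{1}{176}\right)\right) - 6466 = \left(27084 - \frac{3}{15928}\right) - 6466 = \frac{431393949}{15928} - 6466 = \frac{328403501}{15928}$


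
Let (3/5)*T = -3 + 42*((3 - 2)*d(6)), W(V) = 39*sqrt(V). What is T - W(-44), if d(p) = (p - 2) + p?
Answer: 695 - 78*I*sqrt(11) ≈ 695.0 - 258.7*I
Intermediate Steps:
d(p) = -2 + 2*p (d(p) = (-2 + p) + p = -2 + 2*p)
T = 695 (T = 5*(-3 + 42*((3 - 2)*(-2 + 2*6)))/3 = 5*(-3 + 42*(1*(-2 + 12)))/3 = 5*(-3 + 42*(1*10))/3 = 5*(-3 + 42*10)/3 = 5*(-3 + 420)/3 = (5/3)*417 = 695)
T - W(-44) = 695 - 39*sqrt(-44) = 695 - 39*2*I*sqrt(11) = 695 - 78*I*sqrt(11)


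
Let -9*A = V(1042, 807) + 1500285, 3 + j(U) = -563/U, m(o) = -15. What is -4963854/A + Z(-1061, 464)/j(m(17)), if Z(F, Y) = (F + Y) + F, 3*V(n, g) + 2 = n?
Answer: -21268833303/1165990805 ≈ -18.241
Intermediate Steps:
V(n, g) = -⅔ + n/3
j(U) = -3 - 563/U
A = -4501895/27 (A = -((-⅔ + (⅓)*1042) + 1500285)/9 = -((-⅔ + 1042/3) + 1500285)/9 = -(1040/3 + 1500285)/9 = -⅑*4501895/3 = -4501895/27 ≈ -1.6674e+5)
Z(F, Y) = Y + 2*F
-4963854/A + Z(-1061, 464)/j(m(17)) = -4963854/(-4501895/27) + (464 + 2*(-1061))/(-3 - 563/(-15)) = -4963854*(-27/4501895) + (464 - 2122)/(-3 - 563*(-1/15)) = 134024058/4501895 - 1658/(-3 + 563/15) = 134024058/4501895 - 1658/518/15 = 134024058/4501895 - 1658*15/518 = 134024058/4501895 - 12435/259 = -21268833303/1165990805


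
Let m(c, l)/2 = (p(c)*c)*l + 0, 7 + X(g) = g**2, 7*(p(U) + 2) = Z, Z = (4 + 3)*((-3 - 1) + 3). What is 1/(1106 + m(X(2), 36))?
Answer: 1/1754 ≈ 0.00057013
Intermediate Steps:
Z = -7 (Z = 7*(-4 + 3) = 7*(-1) = -7)
p(U) = -3 (p(U) = -2 + (1/7)*(-7) = -2 - 1 = -3)
X(g) = -7 + g**2
m(c, l) = -6*c*l (m(c, l) = 2*((-3*c)*l + 0) = 2*(-3*c*l + 0) = 2*(-3*c*l) = -6*c*l)
1/(1106 + m(X(2), 36)) = 1/(1106 - 6*(-7 + 2**2)*36) = 1/(1106 - 6*(-7 + 4)*36) = 1/(1106 - 6*(-3)*36) = 1/(1106 + 648) = 1/1754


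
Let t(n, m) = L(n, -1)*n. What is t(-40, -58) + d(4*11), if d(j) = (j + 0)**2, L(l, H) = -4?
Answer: 2096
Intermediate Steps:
t(n, m) = -4*n
d(j) = j**2
t(-40, -58) + d(4*11) = -4*(-40) + (4*11)**2 = 160 + 44**2 = 160 + 1936 = 2096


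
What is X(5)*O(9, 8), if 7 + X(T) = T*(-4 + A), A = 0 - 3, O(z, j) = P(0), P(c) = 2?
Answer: -84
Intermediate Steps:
O(z, j) = 2
A = -3
X(T) = -7 - 7*T (X(T) = -7 + T*(-4 - 3) = -7 + T*(-7) = -7 - 7*T)
X(5)*O(9, 8) = (-7 - 7*5)*2 = (-7 - 35)*2 = -42*2 = -84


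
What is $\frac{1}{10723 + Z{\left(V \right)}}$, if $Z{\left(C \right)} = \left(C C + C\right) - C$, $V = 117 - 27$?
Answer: $\frac{1}{18823} \approx 5.3126 \cdot 10^{-5}$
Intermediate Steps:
$V = 90$
$Z{\left(C \right)} = C^{2}$ ($Z{\left(C \right)} = \left(C^{2} + C\right) - C = \left(C + C^{2}\right) - C = C^{2}$)
$\frac{1}{10723 + Z{\left(V \right)}} = \frac{1}{10723 + 90^{2}} = \frac{1}{10723 + 8100} = \frac{1}{18823}$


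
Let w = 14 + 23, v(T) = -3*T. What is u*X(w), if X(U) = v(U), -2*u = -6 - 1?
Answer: -777/2 ≈ -388.50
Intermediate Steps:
w = 37
u = 7/2 (u = -(-6 - 1)/2 = -1/2*(-7) = 7/2 ≈ 3.5000)
X(U) = -3*U
u*X(w) = 7*(-3*37)/2 = (7/2)*(-111) = -777/2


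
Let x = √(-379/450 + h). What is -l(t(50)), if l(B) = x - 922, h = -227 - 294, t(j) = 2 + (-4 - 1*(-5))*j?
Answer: 922 - I*√469658/30 ≈ 922.0 - 22.844*I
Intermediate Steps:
t(j) = 2 + j (t(j) = 2 + (-4 + 5)*j = 2 + 1*j = 2 + j)
h = -521
x = I*√469658/30 (x = √(-379/450 - 521) = √(-234829/450) = I*√469658/30 ≈ 22.844*I)
l(B) = -922 + I*√469658/30 (l(B) = I*√469658/30 - 922 = -922 + I*√469658/30)
-l(t(50)) = -(-922 + I*√469658/30) = 922 - I*√469658/30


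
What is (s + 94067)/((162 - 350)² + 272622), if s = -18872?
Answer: 75195/307966 ≈ 0.24417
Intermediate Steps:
(s + 94067)/((162 - 350)² + 272622) = (-18872 + 94067)/((162 - 350)² + 272622) = 75195/((-188)² + 272622) = 75195/(35344 + 272622) = 75195/307966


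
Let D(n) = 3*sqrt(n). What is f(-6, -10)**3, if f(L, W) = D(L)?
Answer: -162*I*sqrt(6) ≈ -396.82*I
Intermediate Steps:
f(L, W) = 3*sqrt(L)
f(-6, -10)**3 = (3*sqrt(-6))**3 = (3*(I*sqrt(6)))**3 = (3*I*sqrt(6))**3 = -162*I*sqrt(6)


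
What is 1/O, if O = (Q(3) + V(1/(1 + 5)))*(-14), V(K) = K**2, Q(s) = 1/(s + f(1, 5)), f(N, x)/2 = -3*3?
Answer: 90/49 ≈ 1.8367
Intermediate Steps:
f(N, x) = -18 (f(N, x) = 2*(-3*3) = 2*(-9) = -18)
Q(s) = 1/(-18 + s) (Q(s) = 1/(s - 18) = 1/(-18 + s))
O = 49/90 (O = (1/(-18 + 3) + (1/(1 + 5))**2)*(-14) = (1/(-15) + (1/6)**2)*(-14) = (-1/15 + (1/6)**2)*(-14) = (-1/15 + 1/36)*(-14) = -7/180*(-14) = 49/90 ≈ 0.54444)
1/O = 1/(49/90) = 90/49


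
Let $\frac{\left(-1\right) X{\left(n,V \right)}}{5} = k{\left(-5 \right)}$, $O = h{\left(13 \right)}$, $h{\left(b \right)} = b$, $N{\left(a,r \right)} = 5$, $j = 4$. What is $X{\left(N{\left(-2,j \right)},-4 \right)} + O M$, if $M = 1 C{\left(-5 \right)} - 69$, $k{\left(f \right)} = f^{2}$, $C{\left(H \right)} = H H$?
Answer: $-697$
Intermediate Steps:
$C{\left(H \right)} = H^{2}$
$O = 13$
$X{\left(n,V \right)} = -125$ ($X{\left(n,V \right)} = - 5 \left(-5\right)^{2} = \left(-5\right) 25 = -125$)
$M = -44$ ($M = 1 \left(-5\right)^{2} - 69 = 1 \cdot 25 - 69 = 25 - 69 = -44$)
$X{\left(N{\left(-2,j \right)},-4 \right)} + O M = -125 + 13 \left(-44\right) = -125 - 572 = -697$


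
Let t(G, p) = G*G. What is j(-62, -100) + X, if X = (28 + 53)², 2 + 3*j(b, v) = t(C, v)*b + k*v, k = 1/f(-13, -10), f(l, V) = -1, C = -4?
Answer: 6263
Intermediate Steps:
t(G, p) = G²
k = -1 (k = 1/(-1) = -1)
j(b, v) = -⅔ - v/3 + 16*b/3 (j(b, v) = -⅔ + ((-4)²*b - v)/3 = -⅔ + (16*b - v)/3 = -⅔ + (-v + 16*b)/3 = -⅔ + (-v/3 + 16*b/3) = -⅔ - v/3 + 16*b/3)
X = 6561 (X = 81² = 6561)
j(-62, -100) + X = (-⅔ - ⅓*(-100) + (16/3)*(-62)) + 6561 = (-⅔ + 100/3 - 992/3) + 6561 = -298 + 6561 = 6263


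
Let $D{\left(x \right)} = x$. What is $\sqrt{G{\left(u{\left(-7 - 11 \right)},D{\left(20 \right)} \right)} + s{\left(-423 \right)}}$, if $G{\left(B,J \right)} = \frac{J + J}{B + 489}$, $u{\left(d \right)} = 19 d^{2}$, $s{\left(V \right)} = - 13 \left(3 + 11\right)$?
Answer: $\frac{19 i \sqrt{890430}}{1329} \approx 13.491 i$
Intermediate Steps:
$s{\left(V \right)} = -182$ ($s{\left(V \right)} = \left(-13\right) 14 = -182$)
$G{\left(B,J \right)} = \frac{2 J}{489 + B}$
$\sqrt{G{\left(u{\left(-7 - 11 \right)},D{\left(20 \right)} \right)} + s{\left(-423 \right)}} = \sqrt{2 \cdot 20 \frac{1}{489 + 19 \left(-7 - 11\right)^{2}} - 182} = \sqrt{2 \cdot 20 \frac{1}{489 + 19 \left(-18\right)^{2}} - 182} = \sqrt{2 \cdot 20 \frac{1}{489 + 19 \cdot 324} - 182} = \sqrt{2 \cdot 20 \frac{1}{489 + 6156} - 182} = \sqrt{2 \cdot 20 \cdot \frac{1}{6645} - 182} = \sqrt{\frac{8}{1329} - 182} = \sqrt{- \frac{241870}{1329}} = \frac{19 i \sqrt{890430}}{1329}$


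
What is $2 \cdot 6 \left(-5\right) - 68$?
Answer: $-128$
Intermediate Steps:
$2 \cdot 6 \left(-5\right) - 68 = 12 \left(-5\right) - 68 = -60 - 68 = -128$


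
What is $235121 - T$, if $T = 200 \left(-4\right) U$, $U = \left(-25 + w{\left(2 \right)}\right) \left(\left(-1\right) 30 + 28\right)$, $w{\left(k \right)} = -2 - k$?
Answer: $281521$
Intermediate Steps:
$U = 58$ ($U = \left(-25 - 4\right) \left(\left(-1\right) 30 + 28\right) = \left(-25 - 4\right) \left(-30 + 28\right) = \left(-25 - 4\right) \left(-2\right) = \left(-29\right) \left(-2\right) = 58$)
$T = -46400$ ($T = 200 \left(-4\right) 58 = \left(-800\right) 58 = -46400$)
$235121 - T = 235121 - -46400 = 235121 + 46400 = 281521$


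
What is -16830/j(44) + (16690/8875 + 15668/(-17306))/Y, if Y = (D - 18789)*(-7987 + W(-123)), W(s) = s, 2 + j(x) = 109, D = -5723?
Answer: -33542081815713861/213250312204000 ≈ -157.29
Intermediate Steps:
j(x) = 107 (j(x) = -2 + 109 = 107)
Y = 198792320 (Y = (-5723 - 18789)*(-7987 - 123) = -24512*(-8110) = 198792320)
-16830/j(44) + (16690/8875 + 15668/(-17306))/Y = -16830/107 + (16690/8875 + 15668/(-17306))/198792320 = -16830*1/107 + (16690*(1/8875) + 15668*(-1/17306))*(1/198792320) = -16830/107 + (3338/1775 - 7834/8653)*(1/198792320) = -16830/107 + (14978364/15359075)*(1/198792320) = -16830/107 + 9777/1992993572000 = -33542081815713861/213250312204000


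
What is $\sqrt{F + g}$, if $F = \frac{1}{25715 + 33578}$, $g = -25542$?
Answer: $\frac{i \sqrt{89796983803865}}{59293} \approx 159.82 i$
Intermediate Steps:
$F = \frac{1}{59293} \approx 1.6865 \cdot 10^{-5}$
$\sqrt{F + g} = \sqrt{\frac{1}{59293} - 25542} = \sqrt{- \frac{1514461805}{59293}} = \frac{i \sqrt{89796983803865}}{59293}$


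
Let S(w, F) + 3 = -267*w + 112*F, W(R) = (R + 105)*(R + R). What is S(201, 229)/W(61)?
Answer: -14011/10126 ≈ -1.3837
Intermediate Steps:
W(R) = 2*R*(105 + R) (W(R) = (105 + R)*(2*R) = 2*R*(105 + R))
S(w, F) = -3 - 267*w + 112*F (S(w, F) = -3 + (-267*w + 112*F) = -3 - 267*w + 112*F)
S(201, 229)/W(61) = (-3 - 267*201 + 112*229)/((2*61*(105 + 61))) = (-3 - 53667 + 25648)/((2*61*166)) = -28022/20252 = -28022*1/20252 = -14011/10126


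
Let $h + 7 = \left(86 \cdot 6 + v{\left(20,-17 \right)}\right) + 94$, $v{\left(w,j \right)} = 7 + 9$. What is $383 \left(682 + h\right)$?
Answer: $498283$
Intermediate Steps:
$v{\left(w,j \right)} = 16$
$h = 619$ ($h = -7 + \left(\left(86 \cdot 6 + 16\right) + 94\right) = -7 + \left(\left(516 + 16\right) + 94\right) = -7 + \left(532 + 94\right) = -7 + 626 = 619$)
$383 \left(682 + h\right) = 383 \left(682 + 619\right) = 383 \cdot 1301 = 498283$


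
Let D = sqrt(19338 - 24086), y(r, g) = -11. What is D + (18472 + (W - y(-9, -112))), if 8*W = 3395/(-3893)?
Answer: 575631157/31144 + 2*I*sqrt(1187) ≈ 18483.0 + 68.906*I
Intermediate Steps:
W = -3395/31144 (W = (3395/(-3893))/8 = (3395*(-1/3893))/8 = (1/8)*(-3395/3893) = -3395/31144 ≈ -0.10901)
D = 2*I*sqrt(1187) (D = sqrt(-4748) = 2*I*sqrt(1187) ≈ 68.906*I)
D + (18472 + (W - y(-9, -112))) = 2*I*sqrt(1187) + (18472 + (-3395/31144 - 1*(-11))) = 2*I*sqrt(1187) + (18472 + (-3395/31144 + 11)) = 2*I*sqrt(1187) + (18472 + 339189/31144) = 2*I*sqrt(1187) + 575631157/31144 = 575631157/31144 + 2*I*sqrt(1187)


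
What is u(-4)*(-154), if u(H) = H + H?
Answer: 1232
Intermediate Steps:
u(H) = 2*H
u(-4)*(-154) = (2*(-4))*(-154) = -8*(-154) = 1232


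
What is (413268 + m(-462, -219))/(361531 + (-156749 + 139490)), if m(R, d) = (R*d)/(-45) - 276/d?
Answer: 75011307/62829640 ≈ 1.1939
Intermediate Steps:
m(R, d) = -276/d - R*d/45 (m(R, d) = (R*d)*(-1/45) - 276/d = -R*d/45 - 276/d = -276/d - R*d/45)
(413268 + m(-462, -219))/(361531 + (-156749 + 139490)) = (413268 + (-276/(-219) - 1/45*(-462)*(-219)))/(361531 + (-156749 + 139490)) = (413268 + (-276*(-1/219) - 11242/5))/(361531 - 17259) = (413268 + (92/73 - 11242/5))/344272 = (413268 - 820206/365)*(1/344272) = (150022614/365)*(1/344272) = 75011307/62829640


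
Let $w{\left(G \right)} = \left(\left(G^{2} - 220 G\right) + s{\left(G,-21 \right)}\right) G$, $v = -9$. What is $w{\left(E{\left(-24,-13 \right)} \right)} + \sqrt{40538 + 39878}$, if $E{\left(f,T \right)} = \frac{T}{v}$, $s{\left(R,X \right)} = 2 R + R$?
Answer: $- \frac{327860}{729} + 4 \sqrt{5026} \approx -166.16$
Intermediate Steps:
$s{\left(R,X \right)} = 3 R$
$E{\left(f,T \right)} = - \frac{T}{9}$ ($E{\left(f,T \right)} = \frac{T}{-9} = T \left(- \frac{1}{9}\right) = - \frac{T}{9}$)
$w{\left(G \right)} = G \left(G^{2} - 217 G\right)$ ($w{\left(G \right)} = \left(\left(G^{2} - 220 G\right) + 3 G\right) G = \left(G^{2} - 217 G\right) G = G \left(G^{2} - 217 G\right)$)
$w{\left(E{\left(-24,-13 \right)} \right)} + \sqrt{40538 + 39878} = \left(\left(- \frac{1}{9}\right) \left(-13\right)\right)^{2} \left(-217 - - \frac{13}{9}\right) + \sqrt{40538 + 39878} = \left(\frac{13}{9}\right)^{2} \left(-217 + \frac{13}{9}\right) + \sqrt{80416} = \frac{169}{81} \left(- \frac{1940}{9}\right) + 4 \sqrt{5026} = - \frac{327860}{729} + 4 \sqrt{5026}$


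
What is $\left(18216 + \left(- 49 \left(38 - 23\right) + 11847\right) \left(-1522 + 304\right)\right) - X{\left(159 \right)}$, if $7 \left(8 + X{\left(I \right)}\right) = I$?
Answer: $- \frac{94613503}{7} \approx -1.3516 \cdot 10^{7}$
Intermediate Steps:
$X{\left(I \right)} = -8 + \frac{I}{7}$
$\left(18216 + \left(- 49 \left(38 - 23\right) + 11847\right) \left(-1522 + 304\right)\right) - X{\left(159 \right)} = \left(18216 + \left(- 49 \left(38 - 23\right) + 11847\right) \left(-1522 + 304\right)\right) - \left(-8 + \frac{1}{7} \cdot 159\right) = \left(18216 + \left(\left(-49\right) 15 + 11847\right) \left(-1218\right)\right) - \left(-8 + \frac{159}{7}\right) = \left(18216 + \left(-735 + 11847\right) \left(-1218\right)\right) - \frac{103}{7} = \left(18216 + 11112 \left(-1218\right)\right) - \frac{103}{7} = \left(18216 - 13534416\right) - \frac{103}{7} = -13516200 - \frac{103}{7} = - \frac{94613503}{7}$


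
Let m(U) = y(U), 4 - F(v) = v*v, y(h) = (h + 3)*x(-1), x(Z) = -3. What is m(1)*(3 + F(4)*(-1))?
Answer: -180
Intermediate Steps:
y(h) = -9 - 3*h (y(h) = (h + 3)*(-3) = (3 + h)*(-3) = -9 - 3*h)
F(v) = 4 - v² (F(v) = 4 - v*v = 4 - v²)
m(U) = -9 - 3*U
m(1)*(3 + F(4)*(-1)) = (-9 - 3*1)*(3 + (4 - 1*4²)*(-1)) = (-9 - 3)*(3 + (4 - 1*16)*(-1)) = -12*(3 + (4 - 16)*(-1)) = -12*(3 - 12*(-1)) = -12*(3 + 12) = -12*15 = -180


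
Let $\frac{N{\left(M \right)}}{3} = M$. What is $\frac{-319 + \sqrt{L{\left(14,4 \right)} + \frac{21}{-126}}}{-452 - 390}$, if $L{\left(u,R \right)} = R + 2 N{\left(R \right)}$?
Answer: $\frac{319}{842} - \frac{\sqrt{1002}}{5052} \approx 0.37259$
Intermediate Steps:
$N{\left(M \right)} = 3 M$
$L{\left(u,R \right)} = 7 R$ ($L{\left(u,R \right)} = R + 2 \cdot 3 R = R + 6 R = 7 R$)
$\frac{-319 + \sqrt{L{\left(14,4 \right)} + \frac{21}{-126}}}{-452 - 390} = \frac{-319 + \sqrt{7 \cdot 4 + \frac{21}{-126}}}{-452 - 390} = \frac{-319 + \sqrt{28 + 21 \left(- \frac{1}{126}\right)}}{-842} = \left(-319 + \sqrt{28 - \frac{1}{6}}\right) \left(- \frac{1}{842}\right) = \left(-319 + \sqrt{\frac{167}{6}}\right) \left(- \frac{1}{842}\right) = \left(-319 + \frac{\sqrt{1002}}{6}\right) \left(- \frac{1}{842}\right) = \frac{319}{842} - \frac{\sqrt{1002}}{5052}$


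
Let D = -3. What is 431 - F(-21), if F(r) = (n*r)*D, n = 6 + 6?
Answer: -325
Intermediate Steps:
n = 12
F(r) = -36*r (F(r) = (12*r)*(-3) = -36*r)
431 - F(-21) = 431 - (-36)*(-21) = 431 - 1*756 = 431 - 756 = -325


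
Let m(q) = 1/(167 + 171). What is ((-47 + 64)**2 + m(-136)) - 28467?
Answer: -9524163/338 ≈ -28178.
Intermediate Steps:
m(q) = 1/338
((-47 + 64)**2 + m(-136)) - 28467 = ((-47 + 64)**2 + 1/338) - 28467 = (17**2 + 1/338) - 28467 = (289 + 1/338) - 28467 = 97683/338 - 28467 = -9524163/338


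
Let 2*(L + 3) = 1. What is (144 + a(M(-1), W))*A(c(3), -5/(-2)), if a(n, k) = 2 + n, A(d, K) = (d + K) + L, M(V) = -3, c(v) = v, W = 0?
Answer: 429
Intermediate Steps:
L = -5/2 (L = -3 + (1/2)*1 = -3 + 1/2 = -5/2 ≈ -2.5000)
A(d, K) = -5/2 + K + d (A(d, K) = (d + K) - 5/2 = (K + d) - 5/2 = -5/2 + K + d)
(144 + a(M(-1), W))*A(c(3), -5/(-2)) = (144 + (2 - 3))*(-5/2 - 5/(-2) + 3) = (144 - 1)*(-5/2 - 5*(-1/2) + 3) = 143*(-5/2 + 5/2 + 3) = 143*3 = 429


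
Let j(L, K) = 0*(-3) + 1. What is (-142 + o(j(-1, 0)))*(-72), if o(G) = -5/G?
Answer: 10584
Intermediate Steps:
j(L, K) = 1 (j(L, K) = 0 + 1 = 1)
(-142 + o(j(-1, 0)))*(-72) = (-142 - 5/1)*(-72) = (-142 - 5*1)*(-72) = (-142 - 5)*(-72) = -147*(-72) = 10584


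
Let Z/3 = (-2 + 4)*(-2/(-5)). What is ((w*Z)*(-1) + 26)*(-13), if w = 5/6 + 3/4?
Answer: -1443/5 ≈ -288.60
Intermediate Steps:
Z = 12/5 (Z = 3*((-2 + 4)*(-2/(-5))) = 3*(2*(-2*(-⅕))) = 3*(2*(⅖)) = 3*(⅘) = 12/5 ≈ 2.4000)
w = 19/12 (w = 5*(⅙) + 3*(¼) = ⅚ + ¾ = 19/12 ≈ 1.5833)
((w*Z)*(-1) + 26)*(-13) = (((19/12)*(12/5))*(-1) + 26)*(-13) = ((19/5)*(-1) + 26)*(-13) = (-19/5 + 26)*(-13) = (111/5)*(-13) = -1443/5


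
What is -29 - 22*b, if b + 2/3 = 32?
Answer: -2155/3 ≈ -718.33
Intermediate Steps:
b = 94/3 (b = -2/3 + 32 = 94/3 ≈ 31.333)
-29 - 22*b = -29 - 22*94/3 = -29 - 2068/3 = -2155/3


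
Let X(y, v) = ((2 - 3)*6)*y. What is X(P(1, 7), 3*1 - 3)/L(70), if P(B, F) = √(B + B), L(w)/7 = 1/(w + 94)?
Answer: -984*√2/7 ≈ -198.80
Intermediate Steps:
L(w) = 7/(94 + w) (L(w) = 7/(w + 94) = 7/(94 + w))
P(B, F) = √2*√B (P(B, F) = √(2*B) = √2*√B)
X(y, v) = -6*y (X(y, v) = (-1*6)*y = -6*y)
X(P(1, 7), 3*1 - 3)/L(70) = (-6*√2*√1)/((7/(94 + 70))) = (-6*√2)/((7/164)) = (-6*√2)/((7*(1/164))) = (-6*√2)/(7/164) = -6*√2*(164/7) = -984*√2/7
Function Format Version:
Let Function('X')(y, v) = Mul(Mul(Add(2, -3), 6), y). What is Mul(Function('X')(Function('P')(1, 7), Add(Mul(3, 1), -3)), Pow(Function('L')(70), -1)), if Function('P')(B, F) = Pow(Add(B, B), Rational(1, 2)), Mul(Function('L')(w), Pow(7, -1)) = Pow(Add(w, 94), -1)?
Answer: Mul(Rational(-984, 7), Pow(2, Rational(1, 2))) ≈ -198.80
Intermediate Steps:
Function('L')(w) = Mul(7, Pow(Add(94, w), -1)) (Function('L')(w) = Mul(7, Pow(Add(w, 94), -1)) = Mul(7, Pow(Add(94, w), -1)))
Function('P')(B, F) = Mul(Pow(2, Rational(1, 2)), Pow(B, Rational(1, 2))) (Function('P')(B, F) = Pow(Mul(2, B), Rational(1, 2)) = Mul(Pow(2, Rational(1, 2)), Pow(B, Rational(1, 2))))
Function('X')(y, v) = Mul(-6, y) (Function('X')(y, v) = Mul(Mul(-1, 6), y) = Mul(-6, y))
Mul(Function('X')(Function('P')(1, 7), Add(Mul(3, 1), -3)), Pow(Function('L')(70), -1)) = Mul(Mul(-6, Mul(Pow(2, Rational(1, 2)), Pow(1, Rational(1, 2)))), Pow(Mul(7, Pow(Add(94, 70), -1)), -1)) = Mul(Mul(-6, Mul(Pow(2, Rational(1, 2)), 1)), Pow(Mul(7, Pow(164, -1)), -1)) = Mul(Mul(-6, Pow(2, Rational(1, 2))), Pow(Mul(7, Rational(1, 164)), -1)) = Mul(Mul(-6, Pow(2, Rational(1, 2))), Pow(Rational(7, 164), -1)) = Mul(Mul(-6, Pow(2, Rational(1, 2))), Rational(164, 7)) = Mul(Rational(-984, 7), Pow(2, Rational(1, 2)))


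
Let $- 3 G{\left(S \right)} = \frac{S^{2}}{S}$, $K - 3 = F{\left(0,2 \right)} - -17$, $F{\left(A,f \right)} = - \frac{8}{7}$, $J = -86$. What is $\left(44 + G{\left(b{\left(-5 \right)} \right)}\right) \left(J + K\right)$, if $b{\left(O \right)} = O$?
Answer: $- \frac{64390}{21} \approx -3066.2$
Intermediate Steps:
$F{\left(A,f \right)} = - \frac{8}{7}$ ($F{\left(A,f \right)} = \left(-8\right) \frac{1}{7} = - \frac{8}{7}$)
$K = \frac{132}{7}$ ($K = 3 - - \frac{111}{7} = 3 + \left(- \frac{8}{7} + 17\right) = 3 + \frac{111}{7} = \frac{132}{7} \approx 18.857$)
$G{\left(S \right)} = - \frac{S}{3}$ ($G{\left(S \right)} = - \frac{S^{2} \frac{1}{S}}{3} = - \frac{S}{3}$)
$\left(44 + G{\left(b{\left(-5 \right)} \right)}\right) \left(J + K\right) = \left(44 - - \frac{5}{3}\right) \left(-86 + \frac{132}{7}\right) = \left(44 + \frac{5}{3}\right) \left(- \frac{470}{7}\right) = \frac{137}{3} \left(- \frac{470}{7}\right) = - \frac{64390}{21}$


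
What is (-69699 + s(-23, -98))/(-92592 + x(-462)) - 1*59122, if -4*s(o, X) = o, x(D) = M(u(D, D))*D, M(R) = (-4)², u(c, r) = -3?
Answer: -23644737419/399936 ≈ -59121.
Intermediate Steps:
M(R) = 16
x(D) = 16*D
s(o, X) = -o/4
(-69699 + s(-23, -98))/(-92592 + x(-462)) - 1*59122 = (-69699 - ¼*(-23))/(-92592 + 16*(-462)) - 1*59122 = (-69699 + 23/4)/(-92592 - 7392) - 59122 = -278773/4/(-99984) - 59122 = -278773/4*(-1/99984) - 59122 = 278773/399936 - 59122 = -23644737419/399936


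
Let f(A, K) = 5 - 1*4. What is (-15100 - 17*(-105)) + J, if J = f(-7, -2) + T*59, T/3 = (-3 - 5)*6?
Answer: -21810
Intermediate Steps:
f(A, K) = 1 (f(A, K) = 5 - 4 = 1)
T = -144 (T = 3*((-3 - 5)*6) = 3*(-8*6) = 3*(-48) = -144)
J = -8495 (J = 1 - 144*59 = 1 - 8496 = -8495)
(-15100 - 17*(-105)) + J = (-15100 - 17*(-105)) - 8495 = (-15100 + 1785) - 8495 = -13315 - 8495 = -21810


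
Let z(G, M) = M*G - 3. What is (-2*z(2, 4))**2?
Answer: 100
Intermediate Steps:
z(G, M) = -3 + G*M (z(G, M) = G*M - 3 = -3 + G*M)
(-2*z(2, 4))**2 = (-2*(-3 + 2*4))**2 = (-2*(-3 + 8))**2 = (-2*5)**2 = (-10)**2 = 100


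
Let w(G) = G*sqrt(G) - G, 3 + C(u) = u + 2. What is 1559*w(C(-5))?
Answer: 9354 - 9354*I*sqrt(6) ≈ 9354.0 - 22913.0*I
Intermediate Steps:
C(u) = -1 + u (C(u) = -3 + (u + 2) = -3 + (2 + u) = -1 + u)
w(G) = G**(3/2) - G
1559*w(C(-5)) = 1559*((-1 - 5)**(3/2) - (-1 - 5)) = 1559*((-6)**(3/2) - 1*(-6)) = 1559*(-6*I*sqrt(6) + 6) = 1559*(6 - 6*I*sqrt(6)) = 9354 - 9354*I*sqrt(6)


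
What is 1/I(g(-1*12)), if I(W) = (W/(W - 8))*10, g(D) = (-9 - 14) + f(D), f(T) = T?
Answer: 43/350 ≈ 0.12286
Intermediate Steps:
g(D) = -23 + D (g(D) = (-9 - 14) + D = -23 + D)
I(W) = 10*W/(-8 + W) (I(W) = (W/(-8 + W))*10 = 10*W/(-8 + W))
1/I(g(-1*12)) = 1/(10*(-23 - 1*12)/(-8 + (-23 - 1*12))) = 1/(10*(-23 - 12)/(-8 + (-23 - 12))) = 1/(10*(-35)/(-8 - 35)) = 1/(10*(-35)/(-43)) = 1/(10*(-35)*(-1/43)) = 1/(350/43) = 43/350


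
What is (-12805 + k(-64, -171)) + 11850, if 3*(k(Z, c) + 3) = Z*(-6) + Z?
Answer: -2554/3 ≈ -851.33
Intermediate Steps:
k(Z, c) = -3 - 5*Z/3 (k(Z, c) = -3 + (Z*(-6) + Z)/3 = -3 + (-6*Z + Z)/3 = -3 + (-5*Z)/3 = -3 - 5*Z/3)
(-12805 + k(-64, -171)) + 11850 = (-12805 + (-3 - 5/3*(-64))) + 11850 = (-12805 + (-3 + 320/3)) + 11850 = (-12805 + 311/3) + 11850 = -38104/3 + 11850 = -2554/3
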